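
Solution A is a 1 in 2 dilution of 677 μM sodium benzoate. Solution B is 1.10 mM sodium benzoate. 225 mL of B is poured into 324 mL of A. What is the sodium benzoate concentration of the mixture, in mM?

0.651 mM

C_A = 677 μM / 2 = 338 μM.
C_B = 1.10 mM = 1100 μM.
C_mix = (C_A·V_A + C_B·V_B)/(V_A + V_B) = (338×324 + 1100×225) / 549.0 = 651 μM = 0.651 mM.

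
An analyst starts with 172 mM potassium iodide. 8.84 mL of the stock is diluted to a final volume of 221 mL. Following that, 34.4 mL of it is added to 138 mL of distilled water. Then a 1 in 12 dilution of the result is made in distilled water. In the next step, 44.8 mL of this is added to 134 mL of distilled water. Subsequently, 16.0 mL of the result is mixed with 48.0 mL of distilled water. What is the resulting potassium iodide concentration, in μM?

Overall dilution factor = 25 × 5.012 × 12 × 3.991 × 4 = 2.40 × 10⁴.
172 mM / 2.40 × 10⁴ = 7.17 × 10⁻³ mM = 7.17 μM.

7.17 μM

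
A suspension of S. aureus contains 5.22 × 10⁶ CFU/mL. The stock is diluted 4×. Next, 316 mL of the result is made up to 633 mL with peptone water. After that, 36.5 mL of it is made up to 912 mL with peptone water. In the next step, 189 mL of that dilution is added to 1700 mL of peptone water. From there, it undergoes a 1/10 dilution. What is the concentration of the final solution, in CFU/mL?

Overall dilution factor = 4 × 2.003 × 24.99 × 9.995 × 10 = 2.00 × 10⁴.
5.22 × 10⁶ CFU/mL / 2.00 × 10⁴ = 261 CFU/mL.

261 CFU/mL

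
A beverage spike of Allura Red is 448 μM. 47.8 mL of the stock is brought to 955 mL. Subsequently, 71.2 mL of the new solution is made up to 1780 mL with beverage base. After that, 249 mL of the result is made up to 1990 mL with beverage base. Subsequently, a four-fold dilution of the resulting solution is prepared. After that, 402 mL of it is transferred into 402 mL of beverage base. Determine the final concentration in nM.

Overall dilution factor = 19.98 × 25 × 7.992 × 4 × 2 = 3.19 × 10⁴.
448 μM / 3.19 × 10⁴ = 0.0140 μM = 14.0 nM.

14.0 nM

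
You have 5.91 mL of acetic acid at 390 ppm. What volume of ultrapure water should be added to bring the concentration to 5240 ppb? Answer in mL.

5240 ppb = 5.24 ppm.
V₂ = C₁V₁/C₂ = 390 × 5.91 / 5.24 = 440 mL.
Diluent to add = V₂ − V₁ = 440 − 5.91 = 434 mL.

434 mL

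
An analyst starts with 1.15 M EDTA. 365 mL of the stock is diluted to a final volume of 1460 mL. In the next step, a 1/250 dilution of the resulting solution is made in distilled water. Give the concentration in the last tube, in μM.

Overall dilution factor = 4 × 250 = 1000.
1.15 M / 1000 = 1.15 × 10⁻³ M = 1150 μM.

1150 μM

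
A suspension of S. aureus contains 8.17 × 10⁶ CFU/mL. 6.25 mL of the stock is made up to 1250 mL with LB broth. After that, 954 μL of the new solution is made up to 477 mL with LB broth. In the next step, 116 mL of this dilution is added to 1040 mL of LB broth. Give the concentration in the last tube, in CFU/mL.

8.20 CFU/mL

Overall dilution factor = 200 × 500 × 9.966 = 9.97 × 10⁵.
8.17 × 10⁶ CFU/mL / 9.97 × 10⁵ = 8.20 CFU/mL.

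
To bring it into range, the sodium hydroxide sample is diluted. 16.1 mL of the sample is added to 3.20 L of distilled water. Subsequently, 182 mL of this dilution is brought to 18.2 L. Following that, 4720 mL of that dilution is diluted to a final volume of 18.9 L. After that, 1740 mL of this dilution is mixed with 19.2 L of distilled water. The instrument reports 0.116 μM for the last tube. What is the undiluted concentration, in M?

Overall dilution factor = 199.8 × 100 × 4.004 × 12.03 = 9.63 × 10⁵.
Original = 0.116 μM × 9.63 × 10⁵ = 1.12 × 10⁵ μM = 0.112 M.

0.112 M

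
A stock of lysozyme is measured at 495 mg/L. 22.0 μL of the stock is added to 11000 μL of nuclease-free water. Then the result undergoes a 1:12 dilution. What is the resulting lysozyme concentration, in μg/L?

Overall dilution factor = 501 × 12 = 6012.
495 mg/L / 6012 = 0.0823 mg/L = 82.3 μg/L.

82.3 μg/L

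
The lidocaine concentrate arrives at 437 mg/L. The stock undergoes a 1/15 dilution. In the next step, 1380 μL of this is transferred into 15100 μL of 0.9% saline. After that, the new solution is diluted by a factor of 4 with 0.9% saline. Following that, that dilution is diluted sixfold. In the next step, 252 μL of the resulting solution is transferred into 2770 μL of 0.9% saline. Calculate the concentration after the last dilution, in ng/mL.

8.48 ng/mL

Overall dilution factor = 15 × 11.94 × 4 × 6 × 11.99 = 5.16 × 10⁴.
437 mg/L / 5.16 × 10⁴ = 8.48 × 10⁻³ mg/L = 8.48 ng/mL.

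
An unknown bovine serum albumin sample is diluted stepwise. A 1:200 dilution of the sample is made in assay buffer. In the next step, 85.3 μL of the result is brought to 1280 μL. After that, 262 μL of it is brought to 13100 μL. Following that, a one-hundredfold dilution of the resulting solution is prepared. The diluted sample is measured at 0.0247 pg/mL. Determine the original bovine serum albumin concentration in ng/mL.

371 ng/mL

Overall dilution factor = 200 × 15.01 × 50 × 100 = 1.50 × 10⁷.
Original = 0.0247 pg/mL × 1.50 × 10⁷ = 3.71 × 10⁵ pg/mL = 371 ng/mL.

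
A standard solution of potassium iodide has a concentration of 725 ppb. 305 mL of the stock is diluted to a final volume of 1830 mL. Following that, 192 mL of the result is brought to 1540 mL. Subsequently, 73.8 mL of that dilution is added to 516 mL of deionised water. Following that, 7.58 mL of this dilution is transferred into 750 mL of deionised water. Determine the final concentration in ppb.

Overall dilution factor = 6 × 8.021 × 7.992 × 99.94 = 3.84 × 10⁴.
725 ppb / 3.84 × 10⁴ = 0.0189 ppb.

0.0189 ppb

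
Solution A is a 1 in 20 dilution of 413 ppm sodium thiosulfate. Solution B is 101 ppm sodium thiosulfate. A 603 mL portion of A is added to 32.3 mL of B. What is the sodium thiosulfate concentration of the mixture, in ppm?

24.7 ppm

C_A = 413 ppm / 20 = 20.6 ppm.
C_mix = (C_A·V_A + C_B·V_B)/(V_A + V_B) = (20.6×603 + 101×32.3) / 635.3 = 24.7 ppm.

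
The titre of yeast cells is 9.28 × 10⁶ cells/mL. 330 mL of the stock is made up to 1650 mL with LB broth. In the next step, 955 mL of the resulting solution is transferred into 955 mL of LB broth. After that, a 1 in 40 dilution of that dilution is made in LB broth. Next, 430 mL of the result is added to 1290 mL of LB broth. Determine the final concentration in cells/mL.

Overall dilution factor = 5 × 2 × 40 × 4 = 1600.
9.28 × 10⁶ cells/mL / 1600 = 5800 cells/mL.

5800 cells/mL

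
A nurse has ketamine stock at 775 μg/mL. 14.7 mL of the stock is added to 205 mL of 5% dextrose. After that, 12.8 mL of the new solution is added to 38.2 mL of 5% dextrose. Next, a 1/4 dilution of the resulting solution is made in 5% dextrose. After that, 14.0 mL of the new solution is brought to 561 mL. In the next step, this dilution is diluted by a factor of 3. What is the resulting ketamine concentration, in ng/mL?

27.1 ng/mL

Overall dilution factor = 14.95 × 3.984 × 4 × 40.07 × 3 = 2.86 × 10⁴.
775 μg/mL / 2.86 × 10⁴ = 0.0271 μg/mL = 27.1 ng/mL.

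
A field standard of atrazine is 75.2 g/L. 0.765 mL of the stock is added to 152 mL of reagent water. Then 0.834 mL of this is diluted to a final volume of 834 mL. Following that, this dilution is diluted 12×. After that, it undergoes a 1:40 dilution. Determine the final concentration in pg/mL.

Overall dilution factor = 199.7 × 1000 × 12 × 40 = 9.59 × 10⁷.
75.2 g/L / 9.59 × 10⁷ = 7.85 × 10⁻⁷ g/L = 785 pg/mL.

785 pg/mL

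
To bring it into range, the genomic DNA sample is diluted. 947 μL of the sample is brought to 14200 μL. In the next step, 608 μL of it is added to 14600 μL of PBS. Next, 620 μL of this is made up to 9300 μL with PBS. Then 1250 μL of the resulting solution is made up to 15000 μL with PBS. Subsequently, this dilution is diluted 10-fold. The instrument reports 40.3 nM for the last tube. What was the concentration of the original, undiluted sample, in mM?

27.2 mM

Overall dilution factor = 14.99 × 25.01 × 15 × 12 × 10 = 6.75 × 10⁵.
Original = 40.3 nM × 6.75 × 10⁵ = 2.72 × 10⁷ nM = 27.2 mM.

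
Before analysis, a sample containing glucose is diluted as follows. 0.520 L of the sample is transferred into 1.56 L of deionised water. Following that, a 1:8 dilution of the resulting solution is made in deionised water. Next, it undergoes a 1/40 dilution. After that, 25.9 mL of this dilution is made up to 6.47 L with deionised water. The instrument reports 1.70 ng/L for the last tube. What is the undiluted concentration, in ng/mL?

544 ng/mL

Overall dilution factor = 4 × 8 × 40 × 249.8 = 3.20 × 10⁵.
Original = 1.70 ng/L × 3.20 × 10⁵ = 5.44 × 10⁵ ng/L = 544 ng/mL.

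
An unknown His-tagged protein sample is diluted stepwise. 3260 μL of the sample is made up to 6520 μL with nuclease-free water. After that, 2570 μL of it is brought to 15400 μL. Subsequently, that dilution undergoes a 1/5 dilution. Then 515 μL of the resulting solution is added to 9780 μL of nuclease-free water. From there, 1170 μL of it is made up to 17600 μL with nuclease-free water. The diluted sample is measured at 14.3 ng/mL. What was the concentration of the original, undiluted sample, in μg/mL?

Overall dilution factor = 2 × 5.992 × 5 × 19.99 × 15.04 = 1.80 × 10⁴.
Original = 14.3 ng/mL × 1.80 × 10⁴ = 2.58 × 10⁵ ng/mL = 258 μg/mL.

258 μg/mL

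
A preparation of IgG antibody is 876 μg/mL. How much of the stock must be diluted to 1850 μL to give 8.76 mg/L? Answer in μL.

18.5 μL

8.76 mg/L = 8.76 μg/mL.
V₁ = C₂V₂/C₁ = 8.76 × 1850 / 876 = 18.5 μL.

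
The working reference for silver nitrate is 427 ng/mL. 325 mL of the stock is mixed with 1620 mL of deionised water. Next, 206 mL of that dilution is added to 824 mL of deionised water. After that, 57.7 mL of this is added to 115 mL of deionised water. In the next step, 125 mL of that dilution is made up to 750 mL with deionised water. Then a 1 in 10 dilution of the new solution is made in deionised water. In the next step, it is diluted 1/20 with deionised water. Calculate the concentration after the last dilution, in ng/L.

3.97 ng/L

Overall dilution factor = 5.985 × 5 × 2.993 × 6 × 10 × 20 = 1.07 × 10⁵.
427 ng/mL / 1.07 × 10⁵ = 3.97 × 10⁻³ ng/mL = 3.97 ng/L.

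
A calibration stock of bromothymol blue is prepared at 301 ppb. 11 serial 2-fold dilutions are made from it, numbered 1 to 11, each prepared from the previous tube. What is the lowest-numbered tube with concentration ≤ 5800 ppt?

Tube n has concentration 301 ppb / 2ⁿ.
Need 2ⁿ ≥ 301 ppb / 5800 ppt = 51.9, so n ≥ 5.70.
First such tube: n = 6.

tube 6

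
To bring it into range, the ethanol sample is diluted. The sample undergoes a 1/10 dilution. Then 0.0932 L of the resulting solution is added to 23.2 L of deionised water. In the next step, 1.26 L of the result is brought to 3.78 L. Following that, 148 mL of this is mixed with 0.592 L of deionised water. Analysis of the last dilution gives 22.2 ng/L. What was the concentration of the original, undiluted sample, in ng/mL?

832 ng/mL

Overall dilution factor = 10 × 249.9 × 3 × 5 = 3.75 × 10⁴.
Original = 22.2 ng/L × 3.75 × 10⁴ = 8.32 × 10⁵ ng/L = 832 ng/mL.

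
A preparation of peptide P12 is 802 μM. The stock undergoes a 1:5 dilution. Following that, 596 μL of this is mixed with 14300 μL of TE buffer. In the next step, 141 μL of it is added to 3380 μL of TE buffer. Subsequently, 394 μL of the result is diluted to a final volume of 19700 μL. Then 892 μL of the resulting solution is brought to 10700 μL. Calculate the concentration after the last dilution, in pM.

Overall dilution factor = 5 × 24.99 × 24.97 × 50 × 12.00 = 1.87 × 10⁶.
802 μM / 1.87 × 10⁶ = 4.28 × 10⁻⁴ μM = 428 pM.

428 pM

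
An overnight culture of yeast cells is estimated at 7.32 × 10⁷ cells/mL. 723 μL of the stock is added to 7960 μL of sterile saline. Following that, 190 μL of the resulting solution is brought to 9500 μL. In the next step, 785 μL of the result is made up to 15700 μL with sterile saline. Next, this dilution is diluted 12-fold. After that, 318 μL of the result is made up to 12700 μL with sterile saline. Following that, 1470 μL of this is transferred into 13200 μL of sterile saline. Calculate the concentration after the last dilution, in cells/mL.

Overall dilution factor = 12.01 × 50 × 20 × 12 × 39.94 × 9.980 = 5.74 × 10⁷.
7.32 × 10⁷ cells/mL / 5.74 × 10⁷ = 1.27 cells/mL.

1.27 cells/mL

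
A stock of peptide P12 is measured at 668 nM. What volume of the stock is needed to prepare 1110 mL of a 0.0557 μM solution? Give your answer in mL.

0.0557 μM = 55.7 nM.
V₁ = C₂V₂/C₁ = 55.7 × 1110 / 668 = 92.6 mL.

92.6 mL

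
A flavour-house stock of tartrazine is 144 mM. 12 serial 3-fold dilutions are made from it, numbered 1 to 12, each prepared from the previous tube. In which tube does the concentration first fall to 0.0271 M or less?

tube 2

Tube n has concentration 144 mM / 3ⁿ.
Need 3ⁿ ≥ 144 mM / 0.0271 M = 5.31, so n ≥ 1.52.
First such tube: n = 2.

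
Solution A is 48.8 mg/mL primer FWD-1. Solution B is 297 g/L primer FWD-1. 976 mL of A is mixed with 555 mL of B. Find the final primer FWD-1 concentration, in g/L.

139 g/L

C_B = 297 g/L = 297 mg/mL.
C_mix = (C_A·V_A + C_B·V_B)/(V_A + V_B) = (48.8×976 + 297×555) / 1531 = 139 mg/mL = 139 g/L.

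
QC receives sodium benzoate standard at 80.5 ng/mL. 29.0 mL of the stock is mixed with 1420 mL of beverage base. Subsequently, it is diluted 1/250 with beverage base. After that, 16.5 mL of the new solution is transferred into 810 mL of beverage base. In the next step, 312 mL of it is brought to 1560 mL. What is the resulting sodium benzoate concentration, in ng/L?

0.0257 ng/L

Overall dilution factor = 49.97 × 250 × 50.09 × 5 = 3.13 × 10⁶.
80.5 ng/mL / 3.13 × 10⁶ = 2.57 × 10⁻⁵ ng/mL = 0.0257 ng/L.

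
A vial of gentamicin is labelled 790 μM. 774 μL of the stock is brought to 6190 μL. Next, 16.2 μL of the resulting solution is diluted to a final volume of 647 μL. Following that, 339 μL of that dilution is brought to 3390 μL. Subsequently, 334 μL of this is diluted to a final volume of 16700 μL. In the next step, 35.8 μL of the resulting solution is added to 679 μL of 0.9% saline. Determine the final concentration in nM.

0.248 nM

Overall dilution factor = 7.997 × 39.94 × 10 × 50 × 19.97 = 3.19 × 10⁶.
790 μM / 3.19 × 10⁶ = 2.48 × 10⁻⁴ μM = 0.248 nM.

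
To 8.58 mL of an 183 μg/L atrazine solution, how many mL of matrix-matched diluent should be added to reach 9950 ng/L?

149 mL

9950 ng/L = 9.95 μg/L.
V₂ = C₁V₁/C₂ = 183 × 8.58 / 9.95 = 158 mL.
Diluent to add = V₂ − V₁ = 158 − 8.58 = 149 mL.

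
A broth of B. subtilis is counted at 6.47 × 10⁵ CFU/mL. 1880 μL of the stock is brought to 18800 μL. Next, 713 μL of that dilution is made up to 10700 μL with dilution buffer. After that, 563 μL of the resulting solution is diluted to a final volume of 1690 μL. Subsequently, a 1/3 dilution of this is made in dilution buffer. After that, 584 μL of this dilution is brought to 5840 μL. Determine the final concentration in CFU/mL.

47.9 CFU/mL

Overall dilution factor = 10 × 15.01 × 3.002 × 3 × 10 = 1.35 × 10⁴.
6.47 × 10⁵ CFU/mL / 1.35 × 10⁴ = 47.9 CFU/mL.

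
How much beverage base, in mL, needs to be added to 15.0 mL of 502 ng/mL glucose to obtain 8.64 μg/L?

8.64 μg/L = 8.64 ng/mL.
V₂ = C₁V₁/C₂ = 502 × 15.0 / 8.64 = 872 mL.
Diluent to add = V₂ − V₁ = 872 − 15.0 = 857 mL.

857 mL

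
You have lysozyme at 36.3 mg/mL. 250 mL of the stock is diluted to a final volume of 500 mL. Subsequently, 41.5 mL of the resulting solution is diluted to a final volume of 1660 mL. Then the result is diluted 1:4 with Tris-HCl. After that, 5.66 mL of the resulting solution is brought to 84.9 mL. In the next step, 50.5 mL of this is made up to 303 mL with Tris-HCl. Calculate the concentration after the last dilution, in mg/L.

Overall dilution factor = 2 × 40 × 4 × 15 × 6 = 2.88 × 10⁴.
36.3 mg/mL / 2.88 × 10⁴ = 1.26 × 10⁻³ mg/mL = 1.26 mg/L.

1.26 mg/L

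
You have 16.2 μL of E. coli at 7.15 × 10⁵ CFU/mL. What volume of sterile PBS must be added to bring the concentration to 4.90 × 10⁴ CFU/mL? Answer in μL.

V₂ = C₁V₁/C₂ = 7.15 × 10⁵ × 16.2 / 4.90 × 10⁴ = 236 μL.
Diluent to add = V₂ − V₁ = 236 − 16.2 = 220 μL.

220 μL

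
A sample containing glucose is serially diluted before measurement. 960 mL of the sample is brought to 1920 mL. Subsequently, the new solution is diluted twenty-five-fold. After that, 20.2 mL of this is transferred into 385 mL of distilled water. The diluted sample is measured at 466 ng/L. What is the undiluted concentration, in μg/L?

Overall dilution factor = 2 × 25 × 20.06 = 1003.
Original = 466 ng/L × 1003 = 4.67 × 10⁵ ng/L = 467 μg/L.

467 μg/L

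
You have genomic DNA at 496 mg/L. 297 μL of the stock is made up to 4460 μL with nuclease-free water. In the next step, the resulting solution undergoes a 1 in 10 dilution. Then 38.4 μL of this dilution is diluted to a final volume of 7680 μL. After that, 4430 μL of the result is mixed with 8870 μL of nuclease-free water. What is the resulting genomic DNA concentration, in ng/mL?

Overall dilution factor = 15.02 × 10 × 200 × 3.002 = 9.02 × 10⁴.
496 mg/L / 9.02 × 10⁴ = 5.50 × 10⁻³ mg/L = 5.50 ng/mL.

5.50 ng/mL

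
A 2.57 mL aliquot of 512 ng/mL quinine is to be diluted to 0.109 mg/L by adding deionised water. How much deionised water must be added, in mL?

0.109 mg/L = 109 ng/mL.
V₂ = C₁V₁/C₂ = 512 × 2.57 / 109 = 12.1 mL.
Diluent to add = V₂ − V₁ = 12.1 − 2.57 = 9.50 mL.

9.50 mL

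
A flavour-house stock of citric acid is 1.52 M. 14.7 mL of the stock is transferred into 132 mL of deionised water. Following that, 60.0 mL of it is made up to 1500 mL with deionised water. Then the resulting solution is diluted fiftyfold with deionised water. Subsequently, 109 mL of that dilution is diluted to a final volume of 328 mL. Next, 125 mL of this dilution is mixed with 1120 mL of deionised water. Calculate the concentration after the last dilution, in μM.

4.07 μM

Overall dilution factor = 9.980 × 25 × 50 × 3.009 × 9.960 = 3.74 × 10⁵.
1.52 M / 3.74 × 10⁵ = 4.07 × 10⁻⁶ M = 4.07 μM.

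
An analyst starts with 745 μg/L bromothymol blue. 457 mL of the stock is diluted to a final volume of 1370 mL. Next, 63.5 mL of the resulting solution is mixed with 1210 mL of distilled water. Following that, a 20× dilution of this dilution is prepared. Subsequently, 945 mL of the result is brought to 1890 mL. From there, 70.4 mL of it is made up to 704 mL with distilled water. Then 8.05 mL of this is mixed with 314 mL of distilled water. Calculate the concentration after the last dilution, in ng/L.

Overall dilution factor = 2.998 × 20.06 × 20 × 2 × 10 × 40.01 = 9.62 × 10⁵.
745 μg/L / 9.62 × 10⁵ = 7.74 × 10⁻⁴ μg/L = 0.774 ng/L.

0.774 ng/L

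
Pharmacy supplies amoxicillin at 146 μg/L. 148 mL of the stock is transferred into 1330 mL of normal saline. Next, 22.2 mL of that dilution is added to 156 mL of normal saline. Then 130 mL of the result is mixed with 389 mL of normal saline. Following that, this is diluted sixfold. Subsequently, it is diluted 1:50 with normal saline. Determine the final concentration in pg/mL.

1.52 pg/mL

Overall dilution factor = 9.986 × 8.027 × 3.992 × 6 × 50 = 9.60 × 10⁴.
146 μg/L / 9.60 × 10⁴ = 1.52 × 10⁻³ μg/L = 1.52 pg/mL.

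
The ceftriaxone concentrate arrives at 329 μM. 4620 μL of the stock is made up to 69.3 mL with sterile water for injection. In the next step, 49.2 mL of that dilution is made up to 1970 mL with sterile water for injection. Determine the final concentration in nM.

Overall dilution factor = 15 × 40.04 = 601.
329 μM / 601 = 0.548 μM = 548 nM.

548 nM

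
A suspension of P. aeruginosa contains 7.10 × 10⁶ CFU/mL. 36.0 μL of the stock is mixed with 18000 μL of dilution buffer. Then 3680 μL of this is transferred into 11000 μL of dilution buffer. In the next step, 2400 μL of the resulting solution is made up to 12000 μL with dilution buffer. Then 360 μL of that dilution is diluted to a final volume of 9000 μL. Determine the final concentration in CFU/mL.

Overall dilution factor = 501 × 3.989 × 5 × 25 = 2.50 × 10⁵.
7.10 × 10⁶ CFU/mL / 2.50 × 10⁵ = 28.4 CFU/mL.

28.4 CFU/mL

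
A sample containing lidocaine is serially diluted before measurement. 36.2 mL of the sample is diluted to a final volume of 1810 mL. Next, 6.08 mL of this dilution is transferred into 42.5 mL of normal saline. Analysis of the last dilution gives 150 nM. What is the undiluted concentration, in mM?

Overall dilution factor = 50 × 7.990 = 400.
Original = 150 nM × 400 = 5.99 × 10⁴ nM = 0.0599 mM.

0.0599 mM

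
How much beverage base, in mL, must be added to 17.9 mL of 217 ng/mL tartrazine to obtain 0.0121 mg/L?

303 mL

0.0121 mg/L = 12.1 ng/mL.
V₂ = C₁V₁/C₂ = 217 × 17.9 / 12.1 = 321 mL.
Diluent to add = V₂ − V₁ = 321 − 17.9 = 303 mL.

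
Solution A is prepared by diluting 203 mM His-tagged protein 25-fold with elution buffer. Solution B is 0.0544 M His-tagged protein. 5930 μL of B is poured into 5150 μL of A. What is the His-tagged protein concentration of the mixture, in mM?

32.9 mM

C_A = 203 mM / 25 = 8.12 mM.
C_B = 0.0544 M = 54.4 mM.
C_mix = (C_A·V_A + C_B·V_B)/(V_A + V_B) = (8.12×5150 + 54.4×5930) / 11080 = 32.9 mM.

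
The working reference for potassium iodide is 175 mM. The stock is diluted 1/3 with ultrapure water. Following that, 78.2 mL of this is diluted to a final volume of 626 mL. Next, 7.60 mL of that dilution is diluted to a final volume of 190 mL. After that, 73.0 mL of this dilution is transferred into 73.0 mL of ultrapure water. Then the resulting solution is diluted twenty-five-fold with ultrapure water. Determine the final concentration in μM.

5.83 μM

Overall dilution factor = 3 × 8.005 × 25 × 2 × 25 = 3.00 × 10⁴.
175 mM / 3.00 × 10⁴ = 5.83 × 10⁻³ mM = 5.83 μM.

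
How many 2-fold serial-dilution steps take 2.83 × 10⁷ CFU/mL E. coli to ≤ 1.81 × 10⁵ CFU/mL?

Need 2ⁿ ≥ 156, so n ≥ log(156)/log(2) = 7.29.
Minimum whole steps: n = 8.

8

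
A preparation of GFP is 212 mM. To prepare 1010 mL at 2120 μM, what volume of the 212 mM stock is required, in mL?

10.1 mL

2120 μM = 2.12 mM.
V₁ = C₂V₂/C₁ = 2.12 × 1010 / 212 = 10.1 mL.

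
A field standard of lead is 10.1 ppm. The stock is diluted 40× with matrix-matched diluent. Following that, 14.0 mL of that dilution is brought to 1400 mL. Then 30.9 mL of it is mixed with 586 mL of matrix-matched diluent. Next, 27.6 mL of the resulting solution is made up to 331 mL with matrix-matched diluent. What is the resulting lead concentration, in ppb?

0.0105 ppb

Overall dilution factor = 40 × 100 × 19.96 × 11.99 = 9.58 × 10⁵.
10.1 ppm / 9.58 × 10⁵ = 1.05 × 10⁻⁵ ppm = 0.0105 ppb.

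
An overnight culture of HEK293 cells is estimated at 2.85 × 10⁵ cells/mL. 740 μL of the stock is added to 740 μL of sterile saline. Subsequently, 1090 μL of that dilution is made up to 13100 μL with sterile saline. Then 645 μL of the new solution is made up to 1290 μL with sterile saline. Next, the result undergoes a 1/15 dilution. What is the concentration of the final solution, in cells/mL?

395 cells/mL

Overall dilution factor = 2 × 12.02 × 2 × 15 = 721.
2.85 × 10⁵ cells/mL / 721 = 395 cells/mL.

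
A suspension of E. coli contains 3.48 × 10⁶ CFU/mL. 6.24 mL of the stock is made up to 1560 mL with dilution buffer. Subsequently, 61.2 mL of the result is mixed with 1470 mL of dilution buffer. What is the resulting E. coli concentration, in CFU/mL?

556 CFU/mL

Overall dilution factor = 250 × 25.02 = 6255.
3.48 × 10⁶ CFU/mL / 6255 = 556 CFU/mL.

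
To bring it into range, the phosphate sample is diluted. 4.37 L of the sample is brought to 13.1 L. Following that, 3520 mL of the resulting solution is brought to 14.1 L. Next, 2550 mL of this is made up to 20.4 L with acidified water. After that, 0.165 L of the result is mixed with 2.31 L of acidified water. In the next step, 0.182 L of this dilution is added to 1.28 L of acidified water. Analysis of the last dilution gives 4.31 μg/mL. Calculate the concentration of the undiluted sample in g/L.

49.9 g/L

Overall dilution factor = 2.998 × 4.006 × 8 × 15 × 8.033 = 1.16 × 10⁴.
Original = 4.31 μg/mL × 1.16 × 10⁴ = 4.99 × 10⁴ μg/mL = 49.9 g/L.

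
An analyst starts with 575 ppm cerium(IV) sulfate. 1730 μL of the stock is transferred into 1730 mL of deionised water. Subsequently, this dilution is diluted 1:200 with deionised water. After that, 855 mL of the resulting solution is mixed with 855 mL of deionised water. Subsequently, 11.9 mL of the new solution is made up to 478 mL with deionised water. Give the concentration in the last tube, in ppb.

0.0358 ppb

Overall dilution factor = 1001 × 200 × 2 × 40.17 = 1.61 × 10⁷.
575 ppm / 1.61 × 10⁷ = 3.58 × 10⁻⁵ ppm = 0.0358 ppb.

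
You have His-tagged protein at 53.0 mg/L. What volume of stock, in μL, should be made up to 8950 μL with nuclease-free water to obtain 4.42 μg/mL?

4.42 μg/mL = 4.42 mg/L.
V₁ = C₂V₂/C₁ = 4.42 × 8950 / 53.0 = 746 μL.

746 μL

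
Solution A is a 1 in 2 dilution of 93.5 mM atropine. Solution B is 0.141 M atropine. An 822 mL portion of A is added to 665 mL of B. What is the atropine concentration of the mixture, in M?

C_A = 93.5 mM / 2 = 46.8 mM.
C_B = 0.141 M = 141 mM.
C_mix = (C_A·V_A + C_B·V_B)/(V_A + V_B) = (46.8×822 + 141×665) / 1487 = 88.9 mM = 0.0889 M.

0.0889 M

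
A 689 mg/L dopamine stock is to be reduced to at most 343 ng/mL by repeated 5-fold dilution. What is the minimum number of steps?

Need 5ⁿ ≥ 2009, so n ≥ log(2009)/log(5) = 4.73.
Minimum whole steps: n = 5.

5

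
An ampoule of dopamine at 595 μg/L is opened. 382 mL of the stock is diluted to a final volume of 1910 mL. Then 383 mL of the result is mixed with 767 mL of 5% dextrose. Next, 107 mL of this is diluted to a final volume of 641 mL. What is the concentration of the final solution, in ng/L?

6620 ng/L

Overall dilution factor = 5 × 3.003 × 5.991 = 89.9.
595 μg/L / 89.9 = 6.62 μg/L = 6620 ng/L.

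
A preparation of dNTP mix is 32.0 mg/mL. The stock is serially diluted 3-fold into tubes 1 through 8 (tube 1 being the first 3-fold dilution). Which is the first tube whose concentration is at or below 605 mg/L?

Tube n has concentration 32.0 mg/mL / 3ⁿ.
Need 3ⁿ ≥ 32.0 mg/mL / 605 mg/L = 52.9, so n ≥ 3.61.
First such tube: n = 4.

tube 4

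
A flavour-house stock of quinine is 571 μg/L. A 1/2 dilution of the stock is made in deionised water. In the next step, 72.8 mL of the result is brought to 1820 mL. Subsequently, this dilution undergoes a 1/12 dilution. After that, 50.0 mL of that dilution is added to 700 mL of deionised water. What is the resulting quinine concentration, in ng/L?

Overall dilution factor = 2 × 25 × 12 × 15 = 9000.
571 μg/L / 9000 = 0.0634 μg/L = 63.4 ng/L.

63.4 ng/L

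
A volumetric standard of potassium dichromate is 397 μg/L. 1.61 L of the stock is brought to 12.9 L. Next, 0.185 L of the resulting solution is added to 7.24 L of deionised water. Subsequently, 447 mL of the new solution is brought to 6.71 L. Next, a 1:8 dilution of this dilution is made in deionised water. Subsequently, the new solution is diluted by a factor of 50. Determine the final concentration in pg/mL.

Overall dilution factor = 8.012 × 40.14 × 15.01 × 8 × 50 = 1.93 × 10⁶.
397 μg/L / 1.93 × 10⁶ = 2.06 × 10⁻⁴ μg/L = 0.206 pg/mL.

0.206 pg/mL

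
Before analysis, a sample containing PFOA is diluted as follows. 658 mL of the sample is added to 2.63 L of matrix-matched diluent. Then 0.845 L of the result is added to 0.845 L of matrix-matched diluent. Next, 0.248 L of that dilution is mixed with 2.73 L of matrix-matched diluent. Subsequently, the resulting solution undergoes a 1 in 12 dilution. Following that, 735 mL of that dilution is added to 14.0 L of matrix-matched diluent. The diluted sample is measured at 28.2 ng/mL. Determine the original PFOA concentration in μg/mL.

Overall dilution factor = 4.997 × 2 × 12.01 × 12 × 20.05 = 2.89 × 10⁴.
Original = 28.2 ng/mL × 2.89 × 10⁴ = 8.14 × 10⁵ ng/mL = 814 μg/mL.

814 μg/mL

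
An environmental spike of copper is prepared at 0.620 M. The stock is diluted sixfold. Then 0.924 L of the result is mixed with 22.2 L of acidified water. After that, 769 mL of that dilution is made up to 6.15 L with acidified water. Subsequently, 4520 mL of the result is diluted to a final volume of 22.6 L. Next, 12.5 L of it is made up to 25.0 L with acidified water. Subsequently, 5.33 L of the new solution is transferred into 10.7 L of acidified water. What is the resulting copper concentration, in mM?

Overall dilution factor = 6 × 25.03 × 7.997 × 5 × 2 × 3.008 = 3.61 × 10⁴.
0.620 M / 3.61 × 10⁴ = 1.72 × 10⁻⁵ M = 0.0172 mM.

0.0172 mM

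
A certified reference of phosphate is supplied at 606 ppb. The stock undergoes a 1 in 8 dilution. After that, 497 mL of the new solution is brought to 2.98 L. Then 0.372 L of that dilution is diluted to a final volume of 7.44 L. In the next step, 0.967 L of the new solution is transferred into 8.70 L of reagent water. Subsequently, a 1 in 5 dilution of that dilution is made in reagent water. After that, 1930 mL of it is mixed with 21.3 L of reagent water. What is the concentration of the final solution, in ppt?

Overall dilution factor = 8 × 5.996 × 20 × 9.997 × 5 × 12.04 = 5.77 × 10⁵.
606 ppb / 5.77 × 10⁵ = 1.05 × 10⁻³ ppb = 1.05 ppt.

1.05 ppt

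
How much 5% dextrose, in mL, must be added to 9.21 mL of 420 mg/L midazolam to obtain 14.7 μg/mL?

254 mL

14.7 μg/mL = 14.7 mg/L.
V₂ = C₁V₁/C₂ = 420 × 9.21 / 14.7 = 263 mL.
Diluent to add = V₂ − V₁ = 263 − 9.21 = 254 mL.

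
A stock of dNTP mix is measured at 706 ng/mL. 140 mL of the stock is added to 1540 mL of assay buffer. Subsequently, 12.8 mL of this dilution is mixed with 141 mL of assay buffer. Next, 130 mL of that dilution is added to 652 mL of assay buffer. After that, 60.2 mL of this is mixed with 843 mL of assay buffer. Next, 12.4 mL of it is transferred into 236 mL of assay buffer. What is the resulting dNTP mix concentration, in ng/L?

Overall dilution factor = 12 × 12.02 × 6.015 × 15.00 × 20.03 = 2.61 × 10⁵.
706 ng/mL / 2.61 × 10⁵ = 2.71 × 10⁻³ ng/mL = 2.71 ng/L.

2.71 ng/L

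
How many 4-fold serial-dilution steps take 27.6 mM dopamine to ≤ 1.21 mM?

3

Need 4ⁿ ≥ 22.8, so n ≥ log(22.8)/log(4) = 2.26.
Minimum whole steps: n = 3.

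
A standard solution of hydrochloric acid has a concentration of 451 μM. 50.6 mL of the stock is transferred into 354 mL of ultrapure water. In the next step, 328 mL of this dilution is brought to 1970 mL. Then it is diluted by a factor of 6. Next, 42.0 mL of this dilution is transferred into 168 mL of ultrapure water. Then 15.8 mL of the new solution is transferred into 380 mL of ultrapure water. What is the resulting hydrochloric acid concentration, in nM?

12.5 nM

Overall dilution factor = 7.996 × 6.006 × 6 × 5 × 25.05 = 3.61 × 10⁴.
451 μM / 3.61 × 10⁴ = 0.0125 μM = 12.5 nM.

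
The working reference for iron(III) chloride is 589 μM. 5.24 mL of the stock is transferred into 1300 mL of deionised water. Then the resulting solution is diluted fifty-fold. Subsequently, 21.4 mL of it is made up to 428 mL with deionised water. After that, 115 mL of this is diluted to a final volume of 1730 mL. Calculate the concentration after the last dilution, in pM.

157 pM

Overall dilution factor = 249.1 × 50 × 20 × 15.04 = 3.75 × 10⁶.
589 μM / 3.75 × 10⁶ = 1.57 × 10⁻⁴ μM = 157 pM.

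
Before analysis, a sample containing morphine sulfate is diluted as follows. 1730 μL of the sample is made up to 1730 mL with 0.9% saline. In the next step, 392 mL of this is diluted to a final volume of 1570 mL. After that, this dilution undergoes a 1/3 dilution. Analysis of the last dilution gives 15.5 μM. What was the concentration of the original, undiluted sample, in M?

0.186 M

Overall dilution factor = 1000 × 4.005 × 3 = 1.20 × 10⁴.
Original = 15.5 μM × 1.20 × 10⁴ = 1.86 × 10⁵ μM = 0.186 M.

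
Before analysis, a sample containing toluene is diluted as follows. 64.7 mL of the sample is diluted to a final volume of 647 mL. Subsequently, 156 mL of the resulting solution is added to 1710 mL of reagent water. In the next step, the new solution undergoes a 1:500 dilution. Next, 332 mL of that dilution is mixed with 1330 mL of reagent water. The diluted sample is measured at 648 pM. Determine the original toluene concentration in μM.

Overall dilution factor = 10 × 11.96 × 500 × 5.006 = 2.99 × 10⁵.
Original = 648 pM × 2.99 × 10⁵ = 1.94 × 10⁸ pM = 194 μM.

194 μM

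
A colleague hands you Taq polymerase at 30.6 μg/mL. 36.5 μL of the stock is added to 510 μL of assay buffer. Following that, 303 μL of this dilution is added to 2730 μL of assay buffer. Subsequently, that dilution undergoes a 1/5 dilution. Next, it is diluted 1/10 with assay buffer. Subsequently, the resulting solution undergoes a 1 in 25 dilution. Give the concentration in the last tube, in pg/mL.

Overall dilution factor = 14.97 × 10.01 × 5 × 10 × 25 = 1.87 × 10⁵.
30.6 μg/mL / 1.87 × 10⁵ = 1.63 × 10⁻⁴ μg/mL = 163 pg/mL.

163 pg/mL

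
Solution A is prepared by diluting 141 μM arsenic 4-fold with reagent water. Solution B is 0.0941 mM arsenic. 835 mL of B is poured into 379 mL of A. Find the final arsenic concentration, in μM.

C_A = 141 μM / 4 = 35.2 μM.
C_B = 0.0941 mM = 94.1 μM.
C_mix = (C_A·V_A + C_B·V_B)/(V_A + V_B) = (35.2×379 + 94.1×835) / 1214 = 75.7 μM.

75.7 μM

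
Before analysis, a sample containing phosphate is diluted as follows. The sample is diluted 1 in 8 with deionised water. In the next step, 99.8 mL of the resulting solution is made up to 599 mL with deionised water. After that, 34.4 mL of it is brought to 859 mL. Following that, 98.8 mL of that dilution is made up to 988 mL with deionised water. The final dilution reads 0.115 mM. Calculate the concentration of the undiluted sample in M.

Overall dilution factor = 8 × 6.002 × 24.97 × 10 = 1.20 × 10⁴.
Original = 0.115 mM × 1.20 × 10⁴ = 1379 mM = 1.38 M.

1.38 M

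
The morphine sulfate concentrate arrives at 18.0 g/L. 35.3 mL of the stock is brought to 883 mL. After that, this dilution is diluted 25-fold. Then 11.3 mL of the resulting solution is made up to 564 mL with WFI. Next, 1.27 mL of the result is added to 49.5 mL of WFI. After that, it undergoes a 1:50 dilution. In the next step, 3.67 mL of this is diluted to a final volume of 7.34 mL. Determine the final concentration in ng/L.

Overall dilution factor = 25.01 × 25 × 49.91 × 39.98 × 50 × 2 = 1.25 × 10⁸.
18.0 g/L / 1.25 × 10⁸ = 1.44 × 10⁻⁷ g/L = 144 ng/L.

144 ng/L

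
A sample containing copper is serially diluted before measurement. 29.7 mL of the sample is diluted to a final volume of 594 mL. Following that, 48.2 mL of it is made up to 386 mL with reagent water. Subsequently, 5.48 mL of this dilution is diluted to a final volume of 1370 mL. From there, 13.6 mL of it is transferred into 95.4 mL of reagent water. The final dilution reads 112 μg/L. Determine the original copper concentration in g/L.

Overall dilution factor = 20 × 8.008 × 250 × 8.015 = 3.21 × 10⁵.
Original = 112 μg/L × 3.21 × 10⁵ = 3.59 × 10⁷ μg/L = 35.9 g/L.

35.9 g/L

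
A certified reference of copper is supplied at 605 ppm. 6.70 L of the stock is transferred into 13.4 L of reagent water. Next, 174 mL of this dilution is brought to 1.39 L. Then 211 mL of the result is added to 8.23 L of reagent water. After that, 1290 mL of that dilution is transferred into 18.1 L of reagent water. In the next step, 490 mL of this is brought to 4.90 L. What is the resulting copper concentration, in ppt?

Overall dilution factor = 3 × 7.989 × 40.00 × 15.03 × 10 = 1.44 × 10⁵.
605 ppm / 1.44 × 10⁵ = 4.20 × 10⁻³ ppm = 4200 ppt.

4200 ppt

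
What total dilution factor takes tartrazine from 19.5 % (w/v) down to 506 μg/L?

Factor = C₀/C_target = 19.5 % (w/v) / 506 μg/L = 3.85 × 10⁵.

3.85 × 10⁵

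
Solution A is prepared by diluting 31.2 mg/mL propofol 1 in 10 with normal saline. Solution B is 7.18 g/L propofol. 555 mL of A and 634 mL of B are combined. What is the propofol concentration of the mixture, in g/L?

5.28 g/L

C_A = 31.2 mg/mL / 10 = 3.12 mg/mL.
C_B = 7.18 g/L = 7.18 mg/mL.
C_mix = (C_A·V_A + C_B·V_B)/(V_A + V_B) = (3.12×555 + 7.18×634) / 1189 = 5.28 mg/mL = 5.28 g/L.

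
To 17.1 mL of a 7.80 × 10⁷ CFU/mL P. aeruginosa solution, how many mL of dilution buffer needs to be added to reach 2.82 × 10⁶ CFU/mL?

456 mL

V₂ = C₁V₁/C₂ = 7.80 × 10⁷ × 17.1 / 2.82 × 10⁶ = 473 mL.
Diluent to add = V₂ − V₁ = 473 − 17.1 = 456 mL.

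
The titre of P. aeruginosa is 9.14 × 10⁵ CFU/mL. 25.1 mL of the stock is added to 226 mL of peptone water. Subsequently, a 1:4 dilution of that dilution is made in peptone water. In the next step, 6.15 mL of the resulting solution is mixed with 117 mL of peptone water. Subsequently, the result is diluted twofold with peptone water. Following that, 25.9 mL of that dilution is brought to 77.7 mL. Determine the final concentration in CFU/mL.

Overall dilution factor = 10.00 × 4 × 20.02 × 2 × 3 = 4808.
9.14 × 10⁵ CFU/mL / 4808 = 190 CFU/mL.

190 CFU/mL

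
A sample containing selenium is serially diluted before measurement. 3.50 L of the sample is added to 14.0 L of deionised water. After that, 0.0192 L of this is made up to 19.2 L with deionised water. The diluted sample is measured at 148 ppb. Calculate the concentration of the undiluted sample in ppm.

740 ppm

Overall dilution factor = 5 × 1000 = 5000.
Original = 148 ppb × 5000 = 7.40 × 10⁵ ppb = 740 ppm.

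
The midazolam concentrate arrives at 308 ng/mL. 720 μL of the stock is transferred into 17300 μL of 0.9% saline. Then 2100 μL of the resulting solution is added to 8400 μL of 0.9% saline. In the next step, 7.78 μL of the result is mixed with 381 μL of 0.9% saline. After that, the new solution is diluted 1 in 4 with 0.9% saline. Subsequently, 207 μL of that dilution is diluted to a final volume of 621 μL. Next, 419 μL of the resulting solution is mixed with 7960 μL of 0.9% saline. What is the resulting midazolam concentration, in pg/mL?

Overall dilution factor = 25.03 × 5 × 49.97 × 4 × 3 × 20.00 = 1.50 × 10⁶.
308 ng/mL / 1.50 × 10⁶ = 2.05 × 10⁻⁴ ng/mL = 0.205 pg/mL.

0.205 pg/mL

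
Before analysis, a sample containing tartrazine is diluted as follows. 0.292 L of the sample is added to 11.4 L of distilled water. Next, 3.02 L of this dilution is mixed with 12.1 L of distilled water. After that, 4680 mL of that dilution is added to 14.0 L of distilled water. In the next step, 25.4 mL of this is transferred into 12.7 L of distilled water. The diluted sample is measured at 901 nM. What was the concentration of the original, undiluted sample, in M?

0.361 M

Overall dilution factor = 40.04 × 5.007 × 3.991 × 501 = 4.01 × 10⁵.
Original = 901 nM × 4.01 × 10⁵ = 3.61 × 10⁸ nM = 0.361 M.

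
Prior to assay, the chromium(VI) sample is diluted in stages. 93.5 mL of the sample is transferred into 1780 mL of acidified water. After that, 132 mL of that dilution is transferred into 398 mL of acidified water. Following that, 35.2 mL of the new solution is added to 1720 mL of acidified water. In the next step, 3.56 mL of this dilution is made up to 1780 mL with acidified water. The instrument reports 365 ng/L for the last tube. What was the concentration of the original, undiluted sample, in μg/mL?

732 μg/mL

Overall dilution factor = 20.04 × 4.015 × 49.86 × 500 = 2.01 × 10⁶.
Original = 365 ng/L × 2.01 × 10⁶ = 7.32 × 10⁸ ng/L = 732 μg/mL.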